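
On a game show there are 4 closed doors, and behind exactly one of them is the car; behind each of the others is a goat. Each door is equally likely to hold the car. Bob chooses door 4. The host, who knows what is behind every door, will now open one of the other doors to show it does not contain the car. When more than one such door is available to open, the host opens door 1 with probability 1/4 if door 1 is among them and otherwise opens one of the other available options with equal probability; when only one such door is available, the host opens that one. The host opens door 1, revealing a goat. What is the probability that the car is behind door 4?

Apply Bayes' rule, conditioning on where the car actually is.
If it is behind door 1 (prior 1/4): the host opened door 1, so this case is ruled out; weight (1/4)·0 = 0.
If it is behind any of doors 2, 3, and 4 (prior 1/4 each): door 1 is available, opened with probability 1/4; weight (1/4)·(1/4) = 1/16 each.
The weights sum to 3/16.
So P(the car behind door 4 | the host opened door 1) = (1/16) / (3/16) = 1/3.

1/3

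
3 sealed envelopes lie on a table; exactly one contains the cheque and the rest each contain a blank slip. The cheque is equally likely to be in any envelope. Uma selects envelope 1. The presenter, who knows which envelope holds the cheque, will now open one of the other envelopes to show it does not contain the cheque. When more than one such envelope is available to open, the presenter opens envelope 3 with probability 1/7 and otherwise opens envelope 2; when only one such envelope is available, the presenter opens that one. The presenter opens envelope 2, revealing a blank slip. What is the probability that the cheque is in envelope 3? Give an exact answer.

7/13

Apply Bayes' rule, conditioning on where the cheque actually is.
If it is in envelope 1 (prior 1/3): envelope 3 is available but not opened, probability 6/7; weight (1/3)·(6/7) = 2/7.
If it is in envelope 2 (prior 1/3): the presenter opened envelope 2, so this case is ruled out; weight (1/3)·0 = 0.
If it is in envelope 3 (prior 1/3): only envelope 2 is available, probability 1; weight (1/3)·1 = 1/3.
The weights sum to 13/21.
So P(the cheque in envelope 3 | the presenter opened envelope 2) = (1/3) / (13/21) = 7/13.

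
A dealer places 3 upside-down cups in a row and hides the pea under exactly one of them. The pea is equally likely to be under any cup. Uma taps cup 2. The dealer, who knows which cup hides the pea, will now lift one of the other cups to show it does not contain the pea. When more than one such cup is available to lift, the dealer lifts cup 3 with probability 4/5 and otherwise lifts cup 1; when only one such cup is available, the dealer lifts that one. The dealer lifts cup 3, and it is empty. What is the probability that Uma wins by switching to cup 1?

5/9

Condition on the true location of the pea.
If it is under cup 1 (prior 1/3): only cup 3 is available, probability 1; weight (1/3)·1 = 1/3.
If it is under cup 2 (prior 1/3): cup 3 is available, opened with probability 4/5; weight (1/3)·(4/5) = 4/15.
If it is under cup 3 (prior 1/3): the dealer opened cup 3, so this case is ruled out; weight (1/3)·0 = 0.
The weights sum to 3/5.
So P(the pea under cup 1 | the dealer opened cup 3) = (1/3) / (3/5) = 5/9.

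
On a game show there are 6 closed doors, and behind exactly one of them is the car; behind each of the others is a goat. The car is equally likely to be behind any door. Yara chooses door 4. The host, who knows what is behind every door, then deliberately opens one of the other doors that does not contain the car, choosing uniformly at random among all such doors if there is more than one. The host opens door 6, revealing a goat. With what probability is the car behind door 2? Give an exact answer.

Consider each possible location of the car in turn.
If it is behind any of doors 1, 2, 3, and 5 (prior 1/6 each): the host has 4 equally likely choices, so probability 1/4; weight (1/6)·(1/4) = 1/24 each.
If it is behind door 4 (prior 1/6): the host has 5 equally likely choices, so probability 1/5; weight (1/6)·(1/5) = 1/30.
If it is behind door 6 (prior 1/6): the host opened door 6, so this case is ruled out; weight (1/6)·0 = 0.
The weights sum to 1/5.
So P(the car behind door 2 | the host opened door 6) = (1/24) / (1/5) = 5/24.

5/24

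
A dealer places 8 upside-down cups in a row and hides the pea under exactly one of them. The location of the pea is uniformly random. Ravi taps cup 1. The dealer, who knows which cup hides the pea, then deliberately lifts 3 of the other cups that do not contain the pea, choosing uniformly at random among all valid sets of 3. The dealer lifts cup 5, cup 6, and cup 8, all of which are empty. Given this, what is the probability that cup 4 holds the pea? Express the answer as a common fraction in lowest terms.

7/32

Apply Bayes' rule, conditioning on where the pea actually is.
If it is under cup 1 (prior 1/8): the dealer has 35 equally likely choices, so probability 1/35; weight (1/8)·(1/35) = 1/280.
If it is under any of cups 2, 3, 4, and 7 (prior 1/8 each): the dealer has 20 equally likely choices, so probability 1/20; weight (1/8)·(1/20) = 1/160 each.
If it is under any of cups 5, 6, and 8 (prior 1/8 each): that cup was opened and seen not to hold the prize — ruled out; weight (1/8)·0 = 0 each.
The weights sum to 1/35.
So P(the pea under cup 4 | the dealer opened cup 5, cup 6, and cup 8) = (1/160) / (1/35) = 7/32.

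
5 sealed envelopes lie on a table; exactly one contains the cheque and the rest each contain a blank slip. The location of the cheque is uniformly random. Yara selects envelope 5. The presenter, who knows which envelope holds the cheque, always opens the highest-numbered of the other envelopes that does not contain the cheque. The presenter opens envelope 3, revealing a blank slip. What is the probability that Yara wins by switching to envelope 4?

1

Consider each possible location of the cheque in turn.
If it is in any of envelopes 1, 2, and 5 (prior 1/5 each): the presenter would have opened envelope 4 instead, probability 0; weight (1/5)·0 = 0 each.
If it is in envelope 3 (prior 1/5): the presenter opened envelope 3, so this case is ruled out; weight (1/5)·0 = 0.
If it is in envelope 4 (prior 1/5): envelope 3 is the highest-numbered option available, probability 1; weight (1/5)·1 = 1/5.
The weights sum to 1/5.
So P(the cheque in envelope 4 | the presenter opened envelope 3) = (1/5) / (1/5) = 1.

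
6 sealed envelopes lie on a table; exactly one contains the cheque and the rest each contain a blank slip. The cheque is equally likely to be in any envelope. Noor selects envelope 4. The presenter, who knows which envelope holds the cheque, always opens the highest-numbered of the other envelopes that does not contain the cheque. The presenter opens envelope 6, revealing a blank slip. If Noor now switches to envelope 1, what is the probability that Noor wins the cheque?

Apply Bayes' rule, conditioning on where the cheque actually is.
If it is in any of envelopes 1, 2, 3, 4, and 5 (prior 1/6 each): envelope 6 is the highest-numbered option available, probability 1; weight (1/6)·1 = 1/6 each.
If it is in envelope 6 (prior 1/6): the presenter opened envelope 6, so this case is ruled out; weight (1/6)·0 = 0.
The weights sum to 5/6.
So P(the cheque in envelope 1 | the presenter opened envelope 6) = (1/6) / (5/6) = 1/5.

1/5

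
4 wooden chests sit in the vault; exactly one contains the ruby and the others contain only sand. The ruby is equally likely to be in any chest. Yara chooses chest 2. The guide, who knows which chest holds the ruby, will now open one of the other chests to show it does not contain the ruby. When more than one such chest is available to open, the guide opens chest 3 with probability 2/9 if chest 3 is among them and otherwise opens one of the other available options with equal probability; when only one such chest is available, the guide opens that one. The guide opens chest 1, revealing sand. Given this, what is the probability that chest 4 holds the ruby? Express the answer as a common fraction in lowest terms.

7/15

Apply Bayes' rule, conditioning on where the ruby actually is.
If it is in chest 1 (prior 1/4): the guide opened chest 1, so this case is ruled out; weight (1/4)·0 = 0.
If it is in chest 2 (prior 1/4): chest 3 is available but not opened; chest 1 gets probability (1 − 2/9)/2 = 7/18; weight (1/4)·(7/18) = 7/72.
If it is in chest 3 (prior 1/4): chest 3 holds the prize so is unavailable; the guide chooses uniformly among the 2 others, probability 1/2; weight (1/4)·(1/2) = 1/8.
If it is in chest 4 (prior 1/4): chest 3 is available but not opened, probability 7/9; weight (1/4)·(7/9) = 7/36.
The weights sum to 5/12.
So P(the ruby in chest 4 | the guide opened chest 1) = (7/36) / (5/12) = 7/15.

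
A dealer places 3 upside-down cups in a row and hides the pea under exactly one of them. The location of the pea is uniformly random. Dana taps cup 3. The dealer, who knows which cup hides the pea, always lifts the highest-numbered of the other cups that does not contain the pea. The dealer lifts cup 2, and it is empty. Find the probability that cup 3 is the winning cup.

Condition on the true location of the pea.
If it is under either of cups 1 and 3 (prior 1/3 each): cup 2 is the highest-numbered option available, probability 1; weight (1/3)·1 = 1/3 each.
If it is under cup 2 (prior 1/3): the dealer opened cup 2, so this case is ruled out; weight (1/3)·0 = 0.
The weights sum to 2/3.
So P(the pea under cup 3 | the dealer opened cup 2) = (1/3) / (2/3) = 1/2.

1/2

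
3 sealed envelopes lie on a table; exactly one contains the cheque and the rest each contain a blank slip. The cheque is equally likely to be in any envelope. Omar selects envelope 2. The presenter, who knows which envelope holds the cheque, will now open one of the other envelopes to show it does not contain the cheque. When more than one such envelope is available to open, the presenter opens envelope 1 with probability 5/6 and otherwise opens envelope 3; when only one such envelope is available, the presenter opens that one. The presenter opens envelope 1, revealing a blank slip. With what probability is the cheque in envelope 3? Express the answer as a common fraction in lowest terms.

6/11

Consider each possible location of the cheque in turn.
If it is in envelope 1 (prior 1/3): the presenter opened envelope 1, so this case is ruled out; weight (1/3)·0 = 0.
If it is in envelope 2 (prior 1/3): envelope 1 is available, opened with probability 5/6; weight (1/3)·(5/6) = 5/18.
If it is in envelope 3 (prior 1/3): only envelope 1 is available, probability 1; weight (1/3)·1 = 1/3.
The weights sum to 11/18.
So P(the cheque in envelope 3 | the presenter opened envelope 1) = (1/3) / (11/18) = 6/11.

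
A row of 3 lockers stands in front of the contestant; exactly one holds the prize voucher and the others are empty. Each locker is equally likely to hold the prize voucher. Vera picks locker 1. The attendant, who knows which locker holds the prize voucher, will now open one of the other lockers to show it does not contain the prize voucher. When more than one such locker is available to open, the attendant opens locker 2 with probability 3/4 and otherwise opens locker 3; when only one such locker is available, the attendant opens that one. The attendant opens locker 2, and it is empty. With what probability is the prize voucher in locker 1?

Condition on the true location of the prize voucher.
If it is in locker 1 (prior 1/3): locker 2 is available, opened with probability 3/4; weight (1/3)·(3/4) = 1/4.
If it is in locker 2 (prior 1/3): the attendant opened locker 2, so this case is ruled out; weight (1/3)·0 = 0.
If it is in locker 3 (prior 1/3): only locker 2 is available, probability 1; weight (1/3)·1 = 1/3.
The weights sum to 7/12.
So P(the prize voucher in locker 1 | the attendant opened locker 2) = (1/4) / (7/12) = 3/7.

3/7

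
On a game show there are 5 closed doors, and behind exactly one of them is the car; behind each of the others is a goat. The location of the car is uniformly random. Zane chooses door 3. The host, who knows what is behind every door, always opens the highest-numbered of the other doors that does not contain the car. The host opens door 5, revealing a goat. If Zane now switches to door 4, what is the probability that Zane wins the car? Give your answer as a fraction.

Condition on the true location of the car.
If it is behind any of doors 1, 2, 3, and 4 (prior 1/5 each): door 5 is the highest-numbered option available, probability 1; weight (1/5)·1 = 1/5 each.
If it is behind door 5 (prior 1/5): the host opened door 5, so this case is ruled out; weight (1/5)·0 = 0.
The weights sum to 4/5.
So P(the car behind door 4 | the host opened door 5) = (1/5) / (4/5) = 1/4.

1/4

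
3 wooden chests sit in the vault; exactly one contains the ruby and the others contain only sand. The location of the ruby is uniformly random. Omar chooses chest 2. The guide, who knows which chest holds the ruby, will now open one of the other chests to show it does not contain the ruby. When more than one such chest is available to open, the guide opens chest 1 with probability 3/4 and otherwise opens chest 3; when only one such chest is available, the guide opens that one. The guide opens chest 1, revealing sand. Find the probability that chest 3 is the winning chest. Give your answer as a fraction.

Apply Bayes' rule, conditioning on where the ruby actually is.
If it is in chest 1 (prior 1/3): the guide opened chest 1, so this case is ruled out; weight (1/3)·0 = 0.
If it is in chest 2 (prior 1/3): chest 1 is available, opened with probability 3/4; weight (1/3)·(3/4) = 1/4.
If it is in chest 3 (prior 1/3): only chest 1 is available, probability 1; weight (1/3)·1 = 1/3.
The weights sum to 7/12.
So P(the ruby in chest 3 | the guide opened chest 1) = (1/3) / (7/12) = 4/7.

4/7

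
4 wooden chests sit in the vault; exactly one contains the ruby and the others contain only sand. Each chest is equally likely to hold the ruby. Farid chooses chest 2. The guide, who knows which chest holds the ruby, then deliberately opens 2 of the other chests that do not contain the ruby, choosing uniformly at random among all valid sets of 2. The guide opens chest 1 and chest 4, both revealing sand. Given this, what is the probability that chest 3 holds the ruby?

Consider each possible location of the ruby in turn.
If it is in either of chests 1 and 4 (prior 1/4 each): that chest was opened and seen not to hold the prize — ruled out; weight (1/4)·0 = 0 each.
If it is in chest 2 (prior 1/4): the guide has 3 equally likely choices, so probability 1/3; weight (1/4)·(1/3) = 1/12.
If it is in chest 3 (prior 1/4): the guide has no choice, probability 1; weight (1/4)·1 = 1/4.
The weights sum to 1/3.
So P(the ruby in chest 3 | the guide opened chest 1 and chest 4) = (1/4) / (1/3) = 3/4.

3/4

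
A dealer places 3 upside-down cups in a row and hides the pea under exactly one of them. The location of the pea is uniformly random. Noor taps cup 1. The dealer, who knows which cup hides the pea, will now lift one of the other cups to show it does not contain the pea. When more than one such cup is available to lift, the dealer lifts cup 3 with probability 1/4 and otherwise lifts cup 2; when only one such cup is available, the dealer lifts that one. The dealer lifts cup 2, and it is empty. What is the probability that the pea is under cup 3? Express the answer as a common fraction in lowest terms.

4/7

Consider each possible location of the pea in turn.
If it is under cup 1 (prior 1/3): cup 3 is available but not opened, probability 3/4; weight (1/3)·(3/4) = 1/4.
If it is under cup 2 (prior 1/3): the dealer opened cup 2, so this case is ruled out; weight (1/3)·0 = 0.
If it is under cup 3 (prior 1/3): only cup 2 is available, probability 1; weight (1/3)·1 = 1/3.
The weights sum to 7/12.
So P(the pea under cup 3 | the dealer opened cup 2) = (1/3) / (7/12) = 4/7.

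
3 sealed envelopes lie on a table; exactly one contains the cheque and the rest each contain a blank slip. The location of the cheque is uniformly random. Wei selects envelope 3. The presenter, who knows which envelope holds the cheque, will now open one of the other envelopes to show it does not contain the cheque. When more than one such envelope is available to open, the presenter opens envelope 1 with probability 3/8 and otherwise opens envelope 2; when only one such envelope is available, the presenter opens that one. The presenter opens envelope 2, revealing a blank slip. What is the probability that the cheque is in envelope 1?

8/13

Apply Bayes' rule, conditioning on where the cheque actually is.
If it is in envelope 1 (prior 1/3): only envelope 2 is available, probability 1; weight (1/3)·1 = 1/3.
If it is in envelope 2 (prior 1/3): the presenter opened envelope 2, so this case is ruled out; weight (1/3)·0 = 0.
If it is in envelope 3 (prior 1/3): envelope 1 is available but not opened, probability 5/8; weight (1/3)·(5/8) = 5/24.
The weights sum to 13/24.
So P(the cheque in envelope 1 | the presenter opened envelope 2) = (1/3) / (13/24) = 8/13.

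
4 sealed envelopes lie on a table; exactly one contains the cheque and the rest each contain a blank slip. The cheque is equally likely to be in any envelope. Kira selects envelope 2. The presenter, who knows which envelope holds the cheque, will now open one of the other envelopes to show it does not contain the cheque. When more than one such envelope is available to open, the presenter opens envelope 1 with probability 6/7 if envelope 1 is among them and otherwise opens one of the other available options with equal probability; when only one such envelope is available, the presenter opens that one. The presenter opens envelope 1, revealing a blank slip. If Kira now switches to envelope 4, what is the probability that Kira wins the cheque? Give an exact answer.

1/3

Apply Bayes' rule, conditioning on where the cheque actually is.
If it is in envelope 1 (prior 1/4): the presenter opened envelope 1, so this case is ruled out; weight (1/4)·0 = 0.
If it is in any of envelopes 2, 3, and 4 (prior 1/4 each): envelope 1 is available, opened with probability 6/7; weight (1/4)·(6/7) = 3/14 each.
The weights sum to 9/14.
So P(the cheque in envelope 4 | the presenter opened envelope 1) = (3/14) / (9/14) = 1/3.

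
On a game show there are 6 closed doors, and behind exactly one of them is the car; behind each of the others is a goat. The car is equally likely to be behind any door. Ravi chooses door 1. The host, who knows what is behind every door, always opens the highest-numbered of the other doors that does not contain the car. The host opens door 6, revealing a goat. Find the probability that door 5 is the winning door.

1/5

Consider each possible location of the car in turn.
If it is behind any of doors 1, 2, 3, 4, and 5 (prior 1/6 each): door 6 is the highest-numbered option available, probability 1; weight (1/6)·1 = 1/6 each.
If it is behind door 6 (prior 1/6): the host opened door 6, so this case is ruled out; weight (1/6)·0 = 0.
The weights sum to 5/6.
So P(the car behind door 5 | the host opened door 6) = (1/6) / (5/6) = 1/5.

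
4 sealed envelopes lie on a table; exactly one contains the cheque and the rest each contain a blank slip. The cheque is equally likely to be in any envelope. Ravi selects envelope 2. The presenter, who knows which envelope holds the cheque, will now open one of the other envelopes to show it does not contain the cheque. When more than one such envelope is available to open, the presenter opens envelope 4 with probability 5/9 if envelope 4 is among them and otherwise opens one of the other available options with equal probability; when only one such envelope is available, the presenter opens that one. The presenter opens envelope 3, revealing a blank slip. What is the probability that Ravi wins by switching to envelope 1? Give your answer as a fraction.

Condition on the true location of the cheque.
If it is in envelope 1 (prior 1/4): envelope 4 is available but not opened, probability 4/9; weight (1/4)·(4/9) = 1/9.
If it is in envelope 2 (prior 1/4): envelope 4 is available but not opened; envelope 3 gets probability (1 − 5/9)/2 = 2/9; weight (1/4)·(2/9) = 1/18.
If it is in envelope 3 (prior 1/4): the presenter opened envelope 3, so this case is ruled out; weight (1/4)·0 = 0.
If it is in envelope 4 (prior 1/4): envelope 4 holds the prize so is unavailable; the presenter chooses uniformly among the 2 others, probability 1/2; weight (1/4)·(1/2) = 1/8.
The weights sum to 7/24.
So P(the cheque in envelope 1 | the presenter opened envelope 3) = (1/9) / (7/24) = 8/21.

8/21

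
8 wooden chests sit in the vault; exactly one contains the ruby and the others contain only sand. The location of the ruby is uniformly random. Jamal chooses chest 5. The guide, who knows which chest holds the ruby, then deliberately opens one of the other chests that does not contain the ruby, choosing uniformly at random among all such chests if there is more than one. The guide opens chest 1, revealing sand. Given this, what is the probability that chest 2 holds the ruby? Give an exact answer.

Apply Bayes' rule, conditioning on where the ruby actually is.
If it is in chest 1 (prior 1/8): the guide opened chest 1, so this case is ruled out; weight (1/8)·0 = 0.
If it is in any of chests 2, 3, 4, 6, 7, and 8 (prior 1/8 each): the guide has 6 equally likely choices, so probability 1/6; weight (1/8)·(1/6) = 1/48 each.
If it is in chest 5 (prior 1/8): the guide has 7 equally likely choices, so probability 1/7; weight (1/8)·(1/7) = 1/56.
The weights sum to 1/7.
So P(the ruby in chest 2 | the guide opened chest 1) = (1/48) / (1/7) = 7/48.

7/48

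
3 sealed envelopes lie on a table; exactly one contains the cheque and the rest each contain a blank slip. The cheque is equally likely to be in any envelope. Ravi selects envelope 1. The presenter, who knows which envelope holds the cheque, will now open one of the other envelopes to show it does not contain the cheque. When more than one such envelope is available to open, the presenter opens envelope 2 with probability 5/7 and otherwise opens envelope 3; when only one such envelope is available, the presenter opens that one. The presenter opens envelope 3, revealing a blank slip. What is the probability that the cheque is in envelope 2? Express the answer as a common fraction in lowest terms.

Condition on the true location of the cheque.
If it is in envelope 1 (prior 1/3): envelope 2 is available but not opened, probability 2/7; weight (1/3)·(2/7) = 2/21.
If it is in envelope 2 (prior 1/3): only envelope 3 is available, probability 1; weight (1/3)·1 = 1/3.
If it is in envelope 3 (prior 1/3): the presenter opened envelope 3, so this case is ruled out; weight (1/3)·0 = 0.
The weights sum to 3/7.
So P(the cheque in envelope 2 | the presenter opened envelope 3) = (1/3) / (3/7) = 7/9.

7/9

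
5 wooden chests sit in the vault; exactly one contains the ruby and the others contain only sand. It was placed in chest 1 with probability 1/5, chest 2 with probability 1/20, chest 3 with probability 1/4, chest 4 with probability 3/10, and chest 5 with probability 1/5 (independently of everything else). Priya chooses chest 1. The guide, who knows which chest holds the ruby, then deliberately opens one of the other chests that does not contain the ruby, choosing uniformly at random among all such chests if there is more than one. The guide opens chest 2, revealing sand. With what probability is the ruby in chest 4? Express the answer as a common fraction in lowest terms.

1/3

Condition on the true location of the ruby.
If it is in chest 1 (prior 1/5): the guide has 4 equally likely choices, so probability 1/4; weight (1/5)·(1/4) = 1/20.
If it is in chest 2 (prior 1/20): the guide opened chest 2, so this case is ruled out; weight (1/20)·0 = 0.
If it is in chest 3 (prior 1/4): the guide has 3 equally likely choices, so probability 1/3; weight (1/4)·(1/3) = 1/12.
If it is in chest 4 (prior 3/10): the guide has 3 equally likely choices, so probability 1/3; weight (3/10)·(1/3) = 1/10.
If it is in chest 5 (prior 1/5): the guide has 3 equally likely choices, so probability 1/3; weight (1/5)·(1/3) = 1/15.
The weights sum to 3/10.
So P(the ruby in chest 4 | the guide opened chest 2) = (1/10) / (3/10) = 1/3.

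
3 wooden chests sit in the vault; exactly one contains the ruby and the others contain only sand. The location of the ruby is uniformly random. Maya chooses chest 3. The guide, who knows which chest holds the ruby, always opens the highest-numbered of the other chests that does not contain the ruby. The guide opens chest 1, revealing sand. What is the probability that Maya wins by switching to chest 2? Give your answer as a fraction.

1

Apply Bayes' rule, conditioning on where the ruby actually is.
If it is in chest 1 (prior 1/3): the guide opened chest 1, so this case is ruled out; weight (1/3)·0 = 0.
If it is in chest 2 (prior 1/3): chest 1 is the highest-numbered option available, probability 1; weight (1/3)·1 = 1/3.
If it is in chest 3 (prior 1/3): the guide would have opened chest 2 instead, probability 0; weight (1/3)·0 = 0.
The weights sum to 1/3.
So P(the ruby in chest 2 | the guide opened chest 1) = (1/3) / (1/3) = 1.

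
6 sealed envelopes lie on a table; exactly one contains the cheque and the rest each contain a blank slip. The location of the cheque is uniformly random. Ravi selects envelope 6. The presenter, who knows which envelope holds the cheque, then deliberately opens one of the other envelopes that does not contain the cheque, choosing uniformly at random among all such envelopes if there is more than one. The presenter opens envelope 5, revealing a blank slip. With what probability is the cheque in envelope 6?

1/6

Condition on the true location of the cheque.
If it is in any of envelopes 1, 2, 3, and 4 (prior 1/6 each): the presenter has 4 equally likely choices, so probability 1/4; weight (1/6)·(1/4) = 1/24 each.
If it is in envelope 5 (prior 1/6): the presenter opened envelope 5, so this case is ruled out; weight (1/6)·0 = 0.
If it is in envelope 6 (prior 1/6): the presenter has 5 equally likely choices, so probability 1/5; weight (1/6)·(1/5) = 1/30.
The weights sum to 1/5.
So P(the cheque in envelope 6 | the presenter opened envelope 5) = (1/30) / (1/5) = 1/6.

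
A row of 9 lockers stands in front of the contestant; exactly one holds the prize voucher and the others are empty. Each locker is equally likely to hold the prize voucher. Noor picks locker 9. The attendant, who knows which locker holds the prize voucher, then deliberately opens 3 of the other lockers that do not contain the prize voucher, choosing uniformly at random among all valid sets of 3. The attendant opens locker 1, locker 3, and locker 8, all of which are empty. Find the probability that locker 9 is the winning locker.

Consider each possible location of the prize voucher in turn.
If it is in any of lockers 1, 3, and 8 (prior 1/9 each): that locker was opened and seen not to hold the prize — ruled out; weight (1/9)·0 = 0 each.
If it is in any of lockers 2, 4, 5, 6, and 7 (prior 1/9 each): the attendant has 35 equally likely choices, so probability 1/35; weight (1/9)·(1/35) = 1/315 each.
If it is in locker 9 (prior 1/9): the attendant has 56 equally likely choices, so probability 1/56; weight (1/9)·(1/56) = 1/504.
The weights sum to 1/56.
So P(the prize voucher in locker 9 | the attendant opened locker 1, locker 3, and locker 8) = (1/504) / (1/56) = 1/9.

1/9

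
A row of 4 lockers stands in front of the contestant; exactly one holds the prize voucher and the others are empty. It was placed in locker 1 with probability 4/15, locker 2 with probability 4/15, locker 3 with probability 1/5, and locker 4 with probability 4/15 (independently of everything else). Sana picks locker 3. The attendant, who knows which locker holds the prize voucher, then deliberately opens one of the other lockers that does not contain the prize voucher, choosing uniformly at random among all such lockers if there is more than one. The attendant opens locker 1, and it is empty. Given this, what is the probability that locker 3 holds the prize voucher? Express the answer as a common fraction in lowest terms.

Apply Bayes' rule, conditioning on where the prize voucher actually is.
If it is in locker 1 (prior 4/15): the attendant opened locker 1, so this case is ruled out; weight (4/15)·0 = 0.
If it is in either of lockers 2 and 4 (prior 4/15 each): the attendant has 2 equally likely choices, so probability 1/2; weight (4/15)·(1/2) = 2/15 each.
If it is in locker 3 (prior 1/5): the attendant has 3 equally likely choices, so probability 1/3; weight (1/5)·(1/3) = 1/15.
The weights sum to 1/3.
So P(the prize voucher in locker 3 | the attendant opened locker 1) = (1/15) / (1/3) = 1/5.

1/5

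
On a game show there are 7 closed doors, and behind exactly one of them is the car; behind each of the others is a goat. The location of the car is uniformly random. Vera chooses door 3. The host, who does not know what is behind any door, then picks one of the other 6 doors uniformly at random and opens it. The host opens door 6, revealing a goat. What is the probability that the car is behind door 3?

1/6

Consider each possible location of the car in turn.
If it is behind any of doors 1, 2, 3, 4, 5, and 7 (prior 1/7 each): the host picks door 6 with probability 1/6 regardless, and it is not the prize; weight (1/7)·(1/6) = 1/42 each.
If it is behind door 6 (prior 1/7): the host opened door 6, so this case is ruled out; weight (1/7)·0 = 0.
The weights sum to 1/7.
So P(the car behind door 3 | the host opened door 6) = (1/42) / (1/7) = 1/6.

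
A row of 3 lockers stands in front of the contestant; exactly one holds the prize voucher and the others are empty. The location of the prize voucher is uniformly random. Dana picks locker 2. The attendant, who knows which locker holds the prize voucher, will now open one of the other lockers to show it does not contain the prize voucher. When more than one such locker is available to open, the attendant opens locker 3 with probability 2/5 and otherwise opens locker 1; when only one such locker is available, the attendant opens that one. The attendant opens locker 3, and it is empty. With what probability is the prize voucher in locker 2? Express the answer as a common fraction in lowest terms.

Consider each possible location of the prize voucher in turn.
If it is in locker 1 (prior 1/3): only locker 3 is available, probability 1; weight (1/3)·1 = 1/3.
If it is in locker 2 (prior 1/3): locker 3 is available, opened with probability 2/5; weight (1/3)·(2/5) = 2/15.
If it is in locker 3 (prior 1/3): the attendant opened locker 3, so this case is ruled out; weight (1/3)·0 = 0.
The weights sum to 7/15.
So P(the prize voucher in locker 2 | the attendant opened locker 3) = (2/15) / (7/15) = 2/7.

2/7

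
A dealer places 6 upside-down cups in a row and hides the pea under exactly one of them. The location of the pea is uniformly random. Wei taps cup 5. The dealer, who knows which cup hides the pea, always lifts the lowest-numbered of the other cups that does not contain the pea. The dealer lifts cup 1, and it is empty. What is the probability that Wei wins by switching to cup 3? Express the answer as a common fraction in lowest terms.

1/5

Condition on the true location of the pea.
If it is under cup 1 (prior 1/6): the dealer opened cup 1, so this case is ruled out; weight (1/6)·0 = 0.
If it is under any of cups 2, 3, 4, 5, and 6 (prior 1/6 each): cup 1 is the lowest-numbered option available, probability 1; weight (1/6)·1 = 1/6 each.
The weights sum to 5/6.
So P(the pea under cup 3 | the dealer opened cup 1) = (1/6) / (5/6) = 1/5.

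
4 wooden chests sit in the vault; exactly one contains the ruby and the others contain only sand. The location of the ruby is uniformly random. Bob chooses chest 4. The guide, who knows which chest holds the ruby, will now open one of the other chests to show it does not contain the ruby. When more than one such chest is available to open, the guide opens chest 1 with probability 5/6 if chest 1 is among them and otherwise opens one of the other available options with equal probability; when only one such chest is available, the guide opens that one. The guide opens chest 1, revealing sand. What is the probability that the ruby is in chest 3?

Apply Bayes' rule, conditioning on where the ruby actually is.
If it is in chest 1 (prior 1/4): the guide opened chest 1, so this case is ruled out; weight (1/4)·0 = 0.
If it is in any of chests 2, 3, and 4 (prior 1/4 each): chest 1 is available, opened with probability 5/6; weight (1/4)·(5/6) = 5/24 each.
The weights sum to 5/8.
So P(the ruby in chest 3 | the guide opened chest 1) = (5/24) / (5/8) = 1/3.

1/3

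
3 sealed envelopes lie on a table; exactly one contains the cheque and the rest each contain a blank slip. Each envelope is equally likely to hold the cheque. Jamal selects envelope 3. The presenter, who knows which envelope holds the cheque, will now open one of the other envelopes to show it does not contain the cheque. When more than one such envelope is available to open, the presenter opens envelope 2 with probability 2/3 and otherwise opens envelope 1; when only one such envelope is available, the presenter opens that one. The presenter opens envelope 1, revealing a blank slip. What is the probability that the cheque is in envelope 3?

Consider each possible location of the cheque in turn.
If it is in envelope 1 (prior 1/3): the presenter opened envelope 1, so this case is ruled out; weight (1/3)·0 = 0.
If it is in envelope 2 (prior 1/3): only envelope 1 is available, probability 1; weight (1/3)·1 = 1/3.
If it is in envelope 3 (prior 1/3): envelope 2 is available but not opened, probability 1/3; weight (1/3)·(1/3) = 1/9.
The weights sum to 4/9.
So P(the cheque in envelope 3 | the presenter opened envelope 1) = (1/9) / (4/9) = 1/4.

1/4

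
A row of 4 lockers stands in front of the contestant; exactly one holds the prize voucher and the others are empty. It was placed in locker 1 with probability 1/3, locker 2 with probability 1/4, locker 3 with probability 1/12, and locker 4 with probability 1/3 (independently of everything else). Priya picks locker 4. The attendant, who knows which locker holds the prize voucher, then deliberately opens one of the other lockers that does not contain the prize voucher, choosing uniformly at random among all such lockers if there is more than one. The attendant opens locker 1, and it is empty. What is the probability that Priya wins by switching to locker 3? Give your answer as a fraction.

3/20

Apply Bayes' rule, conditioning on where the prize voucher actually is.
If it is in locker 1 (prior 1/3): the attendant opened locker 1, so this case is ruled out; weight (1/3)·0 = 0.
If it is in locker 2 (prior 1/4): the attendant has 2 equally likely choices, so probability 1/2; weight (1/4)·(1/2) = 1/8.
If it is in locker 3 (prior 1/12): the attendant has 2 equally likely choices, so probability 1/2; weight (1/12)·(1/2) = 1/24.
If it is in locker 4 (prior 1/3): the attendant has 3 equally likely choices, so probability 1/3; weight (1/3)·(1/3) = 1/9.
The weights sum to 5/18.
So P(the prize voucher in locker 3 | the attendant opened locker 1) = (1/24) / (5/18) = 3/20.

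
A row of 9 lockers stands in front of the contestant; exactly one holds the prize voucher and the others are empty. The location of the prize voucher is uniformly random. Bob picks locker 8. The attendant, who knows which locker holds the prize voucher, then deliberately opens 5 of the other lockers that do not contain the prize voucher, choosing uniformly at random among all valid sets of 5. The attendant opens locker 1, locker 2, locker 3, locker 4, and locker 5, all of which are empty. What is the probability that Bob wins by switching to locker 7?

8/27

Consider each possible location of the prize voucher in turn.
If it is in any of lockers 1, 2, 3, 4, and 5 (prior 1/9 each): that locker was opened and seen not to hold the prize — ruled out; weight (1/9)·0 = 0 each.
If it is in any of lockers 6, 7, and 9 (prior 1/9 each): the attendant has 21 equally likely choices, so probability 1/21; weight (1/9)·(1/21) = 1/189 each.
If it is in locker 8 (prior 1/9): the attendant has 56 equally likely choices, so probability 1/56; weight (1/9)·(1/56) = 1/504.
The weights sum to 1/56.
So P(the prize voucher in locker 7 | the attendant opened locker 1, locker 2, locker 3, locker 4, and locker 5) = (1/189) / (1/56) = 8/27.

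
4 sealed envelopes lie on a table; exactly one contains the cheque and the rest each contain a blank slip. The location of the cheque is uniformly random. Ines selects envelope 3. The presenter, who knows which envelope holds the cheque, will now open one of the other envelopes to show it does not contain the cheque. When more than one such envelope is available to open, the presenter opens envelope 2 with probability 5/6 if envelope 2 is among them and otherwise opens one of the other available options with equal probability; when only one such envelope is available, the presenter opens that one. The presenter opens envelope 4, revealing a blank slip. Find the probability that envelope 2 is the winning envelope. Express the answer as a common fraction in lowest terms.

2/3

Apply Bayes' rule, conditioning on where the cheque actually is.
If it is in envelope 1 (prior 1/4): envelope 2 is available but not opened, probability 1/6; weight (1/4)·(1/6) = 1/24.
If it is in envelope 2 (prior 1/4): envelope 2 holds the prize so is unavailable; the presenter chooses uniformly among the 2 others, probability 1/2; weight (1/4)·(1/2) = 1/8.
If it is in envelope 3 (prior 1/4): envelope 2 is available but not opened; envelope 4 gets probability (1 − 5/6)/2 = 1/12; weight (1/4)·(1/12) = 1/48.
If it is in envelope 4 (prior 1/4): the presenter opened envelope 4, so this case is ruled out; weight (1/4)·0 = 0.
The weights sum to 3/16.
So P(the cheque in envelope 2 | the presenter opened envelope 4) = (1/8) / (3/16) = 2/3.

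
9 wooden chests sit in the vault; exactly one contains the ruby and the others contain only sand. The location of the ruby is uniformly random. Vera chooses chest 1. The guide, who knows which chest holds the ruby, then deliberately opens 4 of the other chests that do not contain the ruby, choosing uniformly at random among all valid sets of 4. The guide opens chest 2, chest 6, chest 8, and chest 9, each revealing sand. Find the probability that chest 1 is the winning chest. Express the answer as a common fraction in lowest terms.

Apply Bayes' rule, conditioning on where the ruby actually is.
If it is in chest 1 (prior 1/9): the guide has 70 equally likely choices, so probability 1/70; weight (1/9)·(1/70) = 1/630.
If it is in any of chests 2, 6, 8, and 9 (prior 1/9 each): that chest was opened and seen not to hold the prize — ruled out; weight (1/9)·0 = 0 each.
If it is in any of chests 3, 4, 5, and 7 (prior 1/9 each): the guide has 35 equally likely choices, so probability 1/35; weight (1/9)·(1/35) = 1/315 each.
The weights sum to 1/70.
So P(the ruby in chest 1 | the guide opened chest 2, chest 6, chest 8, and chest 9) = (1/630) / (1/70) = 1/9.

1/9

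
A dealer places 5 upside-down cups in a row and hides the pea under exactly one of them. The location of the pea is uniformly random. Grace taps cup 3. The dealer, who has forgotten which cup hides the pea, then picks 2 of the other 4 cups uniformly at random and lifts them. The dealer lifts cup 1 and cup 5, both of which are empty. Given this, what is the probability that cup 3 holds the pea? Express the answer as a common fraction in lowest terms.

1/3

Condition on the true location of the pea.
If it is under either of cups 1 and 5 (prior 1/5 each): that cup was opened and seen not to hold the prize — ruled out; weight (1/5)·0 = 0 each.
If it is under any of cups 2, 3, and 4 (prior 1/5 each): the dealer picks exactly this set with probability 1/6 regardless, and none is the prize; weight (1/5)·(1/6) = 1/30 each.
The weights sum to 1/10.
So P(the pea under cup 3 | the dealer opened cup 1 and cup 5) = (1/30) / (1/10) = 1/3.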